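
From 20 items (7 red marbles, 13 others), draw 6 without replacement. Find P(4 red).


P(X=4) = C(7,4)*C(13,2) / C(20,6)
= 35*78 / 38760
= 2730/38760 = 91/1292

91/1292


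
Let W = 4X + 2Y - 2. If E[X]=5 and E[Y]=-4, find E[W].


E[4X + 2Y - 2] = 4*E[X] + 2*E[Y] - 2
= (4)*(5) + (2)*(-4) + (-2)
= 20 - 8 - 2 = 10

10


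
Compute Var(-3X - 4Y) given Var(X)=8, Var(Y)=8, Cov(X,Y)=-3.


Var(-3X - 4Y) = (-3)^2*Var(X) + (-4)^2*Var(Y) + 2*(-3)*(-4)*Cov(X,Y)
= 9*8 + 16*8 + 24*(-3)
= 72 + 128 - 72 = 128

128


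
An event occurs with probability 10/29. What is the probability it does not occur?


P(A') = 1 - P(A) = 1 - 10/29 = 19/29

19/29


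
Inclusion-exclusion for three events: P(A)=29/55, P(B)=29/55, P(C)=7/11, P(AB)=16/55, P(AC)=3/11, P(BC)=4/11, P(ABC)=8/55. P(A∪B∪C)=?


P(A∪B∪C) = P(A)+P(B)+P(C) - P(AB)-P(AC)-P(BC) + P(ABC)
= 29/55+29/55+7/11 - 16/55-3/11-4/11 + 8/55
= 10/11

10/11


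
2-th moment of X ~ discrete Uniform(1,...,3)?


E[X^2] = (1/3) * sum(x^2 for x=1..3)
= 14/3

14/3


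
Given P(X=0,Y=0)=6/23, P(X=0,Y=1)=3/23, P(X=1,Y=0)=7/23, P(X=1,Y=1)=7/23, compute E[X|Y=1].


P(Y=1) = 10/23
E[X|Y=1] = (0*3 + 1*7)/10 = 7/10

7/10


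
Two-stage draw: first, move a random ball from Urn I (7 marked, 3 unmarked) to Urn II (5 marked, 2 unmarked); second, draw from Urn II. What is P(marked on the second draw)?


P(transfer marked) = 7/10; P(transfer unmarked) = 3/10
If marked transferred: Urn II has 6 marked of 8, so P(marked|marked moved) = 3/4
If unmarked transferred: Urn II has 5 marked of 8, so P(marked|unmarked moved) = 5/8
By total probability: P(marked) = 7/10*3/4 + 3/10*5/8 = 57/80

57/80


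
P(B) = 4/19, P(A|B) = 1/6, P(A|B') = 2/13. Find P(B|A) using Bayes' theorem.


P(A) = P(A|B)P(B) + P(A|B')P(B') = 1/6*4/19 + 2/13*15/19 = 116/741
P(B|A) = P(A|B)P(B)/P(A) = (2/57)/(116/741) = 13/58

13/58


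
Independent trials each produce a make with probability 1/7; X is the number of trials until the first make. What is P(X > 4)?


P(X > 4) = P(first 4 trials all fail) = (1-p)^4 = (6/7)^4 = 1296/2401

1296/2401


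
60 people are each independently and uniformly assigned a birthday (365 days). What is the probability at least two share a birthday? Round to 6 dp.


P(all different) = prod((365-i)/365 for i=0..59) = 0.005877
P(at least one match) = 1 - 0.005877 = 0.994123

0.994123


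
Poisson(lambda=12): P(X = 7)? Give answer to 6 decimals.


P(X=7) = e^(-12) * 12^7 / 7!
≈ 0.000006144212353 * 35831808 / 5040
≈ 0.043682

0.043682


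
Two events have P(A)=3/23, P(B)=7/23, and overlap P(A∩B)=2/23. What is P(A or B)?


P(A∪B) = P(A) + P(B) - P(A∩B)
= 3/23 + 7/23 - 2/23 = 8/23

8/23


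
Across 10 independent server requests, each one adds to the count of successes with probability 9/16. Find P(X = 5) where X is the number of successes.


P(X=5) = C(10,5) * p^5 * (1-p)^5
= 252 * 59049/1048576 * 16807/1048576
= 62523502209/274877906944

62523502209/274877906944


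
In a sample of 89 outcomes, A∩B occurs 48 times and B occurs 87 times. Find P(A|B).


P(A|B) = P(A∩B)/P(B) = (48/89)/(87/89) = 48/87 = 16/29

16/29


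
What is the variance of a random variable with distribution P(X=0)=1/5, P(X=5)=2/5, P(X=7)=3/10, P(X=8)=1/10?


E[X] = 49/10, E[X^2] = 311/10
Var(X) = E[X^2] - (E[X])^2 = 311/10 - (49/10)^2 = 709/100

709/100


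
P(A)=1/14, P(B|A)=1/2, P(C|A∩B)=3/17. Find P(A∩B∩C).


P(A∩B∩C) = P(A) * P(B|A) * P(C|A∩B)
= 1/14 * 1/2 * 3/17
= 1/28 * 3/17 = 3/476

3/476


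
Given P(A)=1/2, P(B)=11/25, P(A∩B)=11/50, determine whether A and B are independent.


P(A)*P(B) = 1/2*11/25 = 11/50
P(A∩B) = 11/50, which equals P(A)P(B), so independent

Yes, A and B are independent


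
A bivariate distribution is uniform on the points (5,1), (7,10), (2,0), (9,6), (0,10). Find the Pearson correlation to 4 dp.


Cov(X,Y) = 0.9600, Var(X) = 10.6400, Var(Y) = 18.2400
rho = Cov/(sqrt(VarX)*sqrt(VarY)) = 0.0689

0.0689


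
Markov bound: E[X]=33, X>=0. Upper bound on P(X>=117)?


Markov: P(X >= a) <= E[X]/a
P(X >= 117) <= 33/117 = 11/39

11/39


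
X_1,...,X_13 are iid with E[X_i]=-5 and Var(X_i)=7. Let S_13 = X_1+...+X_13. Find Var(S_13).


By independence, Var(S_n) = n*Var(X_1) = 13*7 = 91

91


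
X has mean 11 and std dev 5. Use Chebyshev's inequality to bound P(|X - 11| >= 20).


k = 20/5 = 4
Chebyshev: P(|X-mu| >= k*sigma) <= 1/k^2 = 1/4^2 = 1/16

1/16


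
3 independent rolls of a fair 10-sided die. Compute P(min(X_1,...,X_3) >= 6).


P(min >= 6) = P(all X_i >= 6) = (P(X_1 >= 6))^3
= (5/10)^3 = (1/2)^3 = 1/8

1/8


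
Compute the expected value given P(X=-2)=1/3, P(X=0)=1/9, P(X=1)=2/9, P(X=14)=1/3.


E[X] = sum(x * P(x))
= -2*1/3 + 0*1/9 + 1*2/9 + 14*1/3
= 38/9

38/9


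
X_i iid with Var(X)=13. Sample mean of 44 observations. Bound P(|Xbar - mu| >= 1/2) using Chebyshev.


Var(Xbar) = Var(X)/n = 13/44
Chebyshev: P(|Xbar-mu| >= 1/2) <= Var(Xbar)/(1/2)^2 = (13/44)/(1/4) = 13/11
Bound exceeds 1, so trivial bound: 1

1


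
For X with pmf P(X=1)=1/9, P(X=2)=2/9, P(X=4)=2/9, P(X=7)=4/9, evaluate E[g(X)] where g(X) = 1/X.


E[1/X] = sum(g(x)*P(x))
= 1*1/9 + 1/2*2/9 + 1/4*2/9 + 1/7*4/9
= 43/126

43/126


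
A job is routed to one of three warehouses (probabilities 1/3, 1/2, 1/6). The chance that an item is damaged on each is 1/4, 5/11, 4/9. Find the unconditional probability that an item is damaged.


P(A) = P(A|B1)P(B1) + P(A|B2)P(B2) + P(A|B3)P(B3)
= 1/4*1/3 + 5/11*1/2 + 4/9*1/6
= 1/12 + 5/22 + 2/27 = 457/1188

457/1188


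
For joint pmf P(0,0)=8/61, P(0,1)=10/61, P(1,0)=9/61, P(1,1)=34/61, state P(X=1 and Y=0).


Read from table: P(X=1, Y=0) = 9/61

9/61


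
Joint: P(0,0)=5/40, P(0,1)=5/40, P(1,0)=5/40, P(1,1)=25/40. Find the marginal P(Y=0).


P(Y=0) = P(0,0)+P(1,0) = 5/40 + 5/40 = 10/40 = 1/4

1/4


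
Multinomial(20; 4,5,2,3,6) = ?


20! = 2432902008176640000
Denominator: 4!=24 * 5!=120 * 2!=2 * 3!=6 * 6!=720
Coefficient = 2432902008176640000 / 24883200 = 97772875200

97772875200


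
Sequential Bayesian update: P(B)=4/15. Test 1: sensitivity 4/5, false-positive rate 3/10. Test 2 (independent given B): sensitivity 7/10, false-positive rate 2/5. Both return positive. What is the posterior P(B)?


After test 1: P(+) = 4/5*4/15 + 3/10*11/15 = 13/30
P(B|+) = (16/75)/(13/30) = 32/65
After test 2 (use post1 as new prior): P(+) = 7/10*32/65 + 2/5*33/65 = 178/325
P(B|+,+) = (112/325)/(178/325) = 56/89

56/89


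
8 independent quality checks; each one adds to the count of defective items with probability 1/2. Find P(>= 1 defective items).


P(at least one) = 1 - P(none)
P(none) = (1 - 1/2)^8 = (1/2)^8 = 1/256
P(at least one) = 1 - 1/256 = 255/256

255/256


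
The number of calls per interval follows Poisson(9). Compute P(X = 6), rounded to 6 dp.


P(X=6) = e^(-9) * 9^6 / 6!
≈ 0.0001234098041 * 531441 / 720
≈ 0.091090

0.091090


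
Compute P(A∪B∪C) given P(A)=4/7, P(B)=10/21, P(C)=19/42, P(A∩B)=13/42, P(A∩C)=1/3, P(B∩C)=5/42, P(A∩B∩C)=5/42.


P(A∪B∪C) = P(A)+P(B)+P(C) - P(AB)-P(AC)-P(BC) + P(ABC)
= 4/7+10/21+19/42 - 13/42-1/3-5/42 + 5/42
= 6/7

6/7


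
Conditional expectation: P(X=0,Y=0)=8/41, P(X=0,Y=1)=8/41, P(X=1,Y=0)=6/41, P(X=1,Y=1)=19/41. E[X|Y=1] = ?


P(Y=1) = 27/41
E[X|Y=1] = (0*8 + 1*19)/27 = 19/27

19/27


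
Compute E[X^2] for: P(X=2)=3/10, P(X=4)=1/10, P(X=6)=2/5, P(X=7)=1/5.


E[X^2] = sum(x^2 * P(x))
= 4*3/10 + 16*1/10 + 36*2/5 + 49*1/5
= 27

27


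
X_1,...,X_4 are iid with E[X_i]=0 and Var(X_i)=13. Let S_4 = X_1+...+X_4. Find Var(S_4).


By independence, Var(S_n) = n*Var(X_1) = 4*13 = 52

52


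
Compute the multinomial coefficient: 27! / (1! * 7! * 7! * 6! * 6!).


27! = 10888869450418352160768000000
Denominator: 1!=1 * 7!=5040 * 7!=5040 * 6!=720 * 6!=720
Coefficient = 10888869450418352160768000000 / 13168189440000 = 826907108227200

826907108227200


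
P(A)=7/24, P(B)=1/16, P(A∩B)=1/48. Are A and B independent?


P(A)*P(B) = 7/24*1/16 = 7/384
P(A∩B) = 1/48 != 7/384, so not independent

No, A and B are not independent


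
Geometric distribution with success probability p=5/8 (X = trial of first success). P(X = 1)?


P(X=1) = (1-p)^0 * p = (3/8)^0 * 5/8
= 1 * 5/8 = 5/8

5/8


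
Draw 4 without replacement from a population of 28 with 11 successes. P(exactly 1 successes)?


P(X=1) = C(11,1)*C(17,3) / C(28,4)
= 11*680 / 20475
= 7480/20475 = 1496/4095

1496/4095


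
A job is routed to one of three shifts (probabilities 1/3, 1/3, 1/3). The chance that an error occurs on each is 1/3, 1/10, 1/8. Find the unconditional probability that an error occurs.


P(A) = P(A|B1)P(B1) + P(A|B2)P(B2) + P(A|B3)P(B3)
= 1/3*1/3 + 1/10*1/3 + 1/8*1/3
= 1/9 + 1/30 + 1/24 = 67/360

67/360


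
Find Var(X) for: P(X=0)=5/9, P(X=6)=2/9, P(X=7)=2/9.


E[X] = 26/9, E[X^2] = 170/9
Var(X) = E[X^2] - (E[X])^2 = 170/9 - (26/9)^2 = 854/81

854/81


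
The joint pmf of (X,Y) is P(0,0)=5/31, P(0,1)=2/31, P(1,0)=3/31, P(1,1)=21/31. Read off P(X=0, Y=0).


Read from table: P(X=0, Y=0) = 5/31

5/31


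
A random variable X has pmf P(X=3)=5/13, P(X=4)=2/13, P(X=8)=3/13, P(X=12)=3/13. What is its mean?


E[X] = sum(x * P(x))
= 3*5/13 + 4*2/13 + 8*3/13 + 12*3/13
= 83/13

83/13


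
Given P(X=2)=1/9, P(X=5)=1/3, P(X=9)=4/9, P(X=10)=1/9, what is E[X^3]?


E[X^3] = sum(g(x)*P(x))
= 8*1/9 + 125*1/3 + 729*4/9 + 1000*1/9
= 1433/3

1433/3


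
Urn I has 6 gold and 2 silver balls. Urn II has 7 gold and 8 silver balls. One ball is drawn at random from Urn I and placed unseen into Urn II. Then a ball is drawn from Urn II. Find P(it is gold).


P(transfer gold) = 6/8 = 3/4; P(transfer silver) = 1/4
If gold transferred: Urn II has 8 gold of 16, so P(gold|gold moved) = 1/2
If silver transferred: Urn II has 7 gold of 16, so P(gold|silver moved) = 7/16
By total probability: P(gold) = 3/4*1/2 + 1/4*7/16 = 31/64

31/64


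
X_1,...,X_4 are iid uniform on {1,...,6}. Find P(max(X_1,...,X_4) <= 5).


P(max <= 5) = P(all X_i <= 5) = (P(X_1 <= 5))^4
= (5/6)^4 = 625/1296

625/1296


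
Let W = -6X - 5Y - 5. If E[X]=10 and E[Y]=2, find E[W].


E[-6X - 5Y - 5] = -6*E[X] - 5*E[Y] - 5
= (-6)*(10) + (-5)*(2) + (-5)
= -60 - 10 - 5 = -75

-75


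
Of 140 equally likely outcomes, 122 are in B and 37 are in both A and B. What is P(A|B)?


P(A|B) = P(A∩B)/P(B) = (37/140)/(122/140) = 37/122

37/122


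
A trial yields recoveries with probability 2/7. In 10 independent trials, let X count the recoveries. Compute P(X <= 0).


P(X<=0) = P(X=0)
= 9765625/282475249
= 9765625/282475249

9765625/282475249


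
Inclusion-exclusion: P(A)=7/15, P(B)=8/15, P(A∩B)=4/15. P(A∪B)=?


P(A∪B) = P(A) + P(B) - P(A∩B)
= 7/15 + 8/15 - 4/15 = 11/15

11/15


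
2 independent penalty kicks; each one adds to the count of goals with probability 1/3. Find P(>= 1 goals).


P(at least one) = 1 - P(none)
P(none) = (1 - 1/3)^2 = (2/3)^2 = 4/9
P(at least one) = 1 - 4/9 = 5/9

5/9


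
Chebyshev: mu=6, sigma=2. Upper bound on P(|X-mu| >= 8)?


k = 8/2 = 4
Chebyshev: P(|X-mu| >= k*sigma) <= 1/k^2 = 1/4^2 = 1/16

1/16


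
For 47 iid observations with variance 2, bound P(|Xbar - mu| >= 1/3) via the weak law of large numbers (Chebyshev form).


Var(Xbar) = Var(X)/n = 2/47
Chebyshev: P(|Xbar-mu| >= 1/3) <= Var(Xbar)/(1/3)^2 = (2/47)/(1/9) = 18/47

18/47


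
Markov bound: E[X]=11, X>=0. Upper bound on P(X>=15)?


Markov: P(X >= a) <= E[X]/a
P(X >= 15) <= 11/15

11/15


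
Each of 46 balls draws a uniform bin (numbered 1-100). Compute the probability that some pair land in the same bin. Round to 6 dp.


P(all different) = prod((100-i)/100 for i=0..45) = 0.000004
P(at least one match) = 1 - 0.000004 = 0.999996

0.999996


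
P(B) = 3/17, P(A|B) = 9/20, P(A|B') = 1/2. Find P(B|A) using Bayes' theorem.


P(A) = P(A|B)P(B) + P(A|B')P(B') = 9/20*3/17 + 1/2*14/17 = 167/340
P(B|A) = P(A|B)P(B)/P(A) = (27/340)/(167/340) = 27/167

27/167


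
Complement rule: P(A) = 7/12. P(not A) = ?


P(A') = 1 - P(A) = 1 - 7/12 = 5/12

5/12


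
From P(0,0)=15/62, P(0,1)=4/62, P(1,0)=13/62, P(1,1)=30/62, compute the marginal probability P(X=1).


P(X=1) = P(1,0)+P(1,1) = 13/62 + 30/62 = 43/62

43/62


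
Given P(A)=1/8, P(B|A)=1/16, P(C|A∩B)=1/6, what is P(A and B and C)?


P(A∩B∩C) = P(A) * P(B|A) * P(C|A∩B)
= 1/8 * 1/16 * 1/6
= 1/128 * 1/6 = 1/768

1/768


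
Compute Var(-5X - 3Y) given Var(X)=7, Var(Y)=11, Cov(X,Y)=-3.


Var(-5X - 3Y) = (-5)^2*Var(X) + (-3)^2*Var(Y) + 2*(-5)*(-3)*Cov(X,Y)
= 25*7 + 9*11 + 30*(-3)
= 175 + 99 - 90 = 184

184


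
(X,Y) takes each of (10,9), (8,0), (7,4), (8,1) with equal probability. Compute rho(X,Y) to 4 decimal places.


Cov(X,Y) = 2.6250, Var(X) = 1.1875, Var(Y) = 12.2500
rho = Cov/(sqrt(VarX)*sqrt(VarY)) = 0.6882

0.6882


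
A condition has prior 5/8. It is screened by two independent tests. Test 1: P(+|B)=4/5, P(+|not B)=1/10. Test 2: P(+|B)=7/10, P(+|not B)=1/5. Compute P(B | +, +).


After test 1: P(+) = 4/5*5/8 + 1/10*3/8 = 43/80
P(B|+) = (1/2)/(43/80) = 40/43
After test 2 (use post1 as new prior): P(+) = 7/10*40/43 + 1/5*3/43 = 143/215
P(B|+,+) = (28/43)/(143/215) = 140/143

140/143


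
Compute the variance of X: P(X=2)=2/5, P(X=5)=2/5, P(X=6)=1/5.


E[X] = 4, E[X^2] = 94/5
Var(X) = E[X^2] - (E[X])^2 = 94/5 - (4)^2 = 14/5

14/5


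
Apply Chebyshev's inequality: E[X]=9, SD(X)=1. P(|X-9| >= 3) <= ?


k = 3/1 = 3
Chebyshev: P(|X-mu| >= k*sigma) <= 1/k^2 = 1/3^2 = 1/9

1/9


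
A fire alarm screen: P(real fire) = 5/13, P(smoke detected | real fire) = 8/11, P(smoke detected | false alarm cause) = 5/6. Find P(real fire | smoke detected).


P(A) = P(A|B)P(B) + P(A|B')P(B') = 8/11*5/13 + 5/6*8/13 = 340/429
P(B|A) = P(A|B)P(B)/P(A) = (40/143)/(340/429) = 6/17

6/17


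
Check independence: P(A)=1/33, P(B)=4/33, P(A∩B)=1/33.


P(A)*P(B) = 1/33*4/33 = 4/1089
P(A∩B) = 1/33 != 4/1089, so not independent

No, A and B are not independent


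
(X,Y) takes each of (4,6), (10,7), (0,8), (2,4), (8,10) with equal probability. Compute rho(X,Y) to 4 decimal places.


Cov(X,Y) = 2.8000, Var(X) = 13.7600, Var(Y) = 4.0000
rho = Cov/(sqrt(VarX)*sqrt(VarY)) = 0.3774

0.3774


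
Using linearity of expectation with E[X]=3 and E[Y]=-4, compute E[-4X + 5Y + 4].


E[-4X + 5Y + 4] = -4*E[X] + 5*E[Y] + 4
= (-4)*(3) + (5)*(-4) + (4)
= -12 - 20 + 4 = -28

-28


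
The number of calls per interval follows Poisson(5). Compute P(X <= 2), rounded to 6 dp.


P(X<=2) = e^(-5)*5^0/0! + e^(-5)*5^1/1! + e^(-5)*5^2/2!
≈ 0.0067379470 + 0.0336897350 + 0.0842243375
= 0.1246520195
≈ 0.124652

0.124652


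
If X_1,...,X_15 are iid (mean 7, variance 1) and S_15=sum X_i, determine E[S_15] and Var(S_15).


E[S_n] = n*mu = 15*7 = 105
Var(S_n) = n*sigma^2 = 15*1 = 15

E[S_15]=105, Var(S_15)=15


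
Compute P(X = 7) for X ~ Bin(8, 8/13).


P(X=7) = C(8,7) * p^7 * (1-p)^1
= 8 * 2097152/62748517 * 5/13
= 83886080/815730721

83886080/815730721


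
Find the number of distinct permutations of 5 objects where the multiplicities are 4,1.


5! = 120
Denominator: 4!=24 * 1!=1
Coefficient = 120 / 24 = 5

5


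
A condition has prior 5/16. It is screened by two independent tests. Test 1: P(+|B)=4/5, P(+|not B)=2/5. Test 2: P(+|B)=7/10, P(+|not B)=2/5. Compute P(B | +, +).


After test 1: P(+) = 4/5*5/16 + 2/5*11/16 = 21/40
P(B|+) = (1/4)/(21/40) = 10/21
After test 2 (use post1 as new prior): P(+) = 7/10*10/21 + 2/5*11/21 = 19/35
P(B|+,+) = (1/3)/(19/35) = 35/57

35/57


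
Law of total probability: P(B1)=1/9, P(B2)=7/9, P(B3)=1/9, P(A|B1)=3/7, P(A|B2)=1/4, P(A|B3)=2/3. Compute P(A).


P(A) = P(A|B1)P(B1) + P(A|B2)P(B2) + P(A|B3)P(B3)
= 3/7*1/9 + 1/4*7/9 + 2/3*1/9
= 1/21 + 7/36 + 2/27 = 239/756

239/756


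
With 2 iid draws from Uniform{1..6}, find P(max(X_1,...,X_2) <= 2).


P(max <= 2) = P(all X_i <= 2) = (P(X_1 <= 2))^2
= (2/6)^2 = (1/3)^2 = 1/9

1/9


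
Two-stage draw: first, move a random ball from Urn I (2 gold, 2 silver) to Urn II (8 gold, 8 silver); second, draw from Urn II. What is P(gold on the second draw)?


P(transfer gold) = 2/4 = 1/2; P(transfer silver) = 1/2
If gold transferred: Urn II has 9 gold of 17, so P(gold|gold moved) = 9/17
If silver transferred: Urn II has 8 gold of 17, so P(gold|silver moved) = 8/17
By total probability: P(gold) = 1/2*9/17 + 1/2*8/17 = 1/2

1/2


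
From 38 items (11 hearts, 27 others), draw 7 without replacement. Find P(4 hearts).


P(X=4) = C(11,4)*C(27,3) / C(38,7)
= 330*2925 / 12620256
= 965250/12620256 = 14625/191216

14625/191216


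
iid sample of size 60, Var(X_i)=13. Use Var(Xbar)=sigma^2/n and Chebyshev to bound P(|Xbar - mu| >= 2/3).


Var(Xbar) = Var(X)/n = 13/60
Chebyshev: P(|Xbar-mu| >= 2/3) <= Var(Xbar)/(2/3)^2 = (13/60)/(4/9) = 39/80

39/80


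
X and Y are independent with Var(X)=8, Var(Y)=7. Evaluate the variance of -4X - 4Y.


Independence => Cov(X,Y)=0
Var(-4X - 4Y) = (-4)^2*Var(X) + (-4)^2*Var(Y)
= 16*8 + 16*7 = 240

240


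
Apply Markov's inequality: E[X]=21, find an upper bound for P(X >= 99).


Markov: P(X >= a) <= E[X]/a
P(X >= 99) <= 21/99 = 7/33

7/33


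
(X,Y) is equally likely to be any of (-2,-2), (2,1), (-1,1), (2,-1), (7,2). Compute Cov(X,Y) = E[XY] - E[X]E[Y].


E[X]=8/5, E[Y]=1/5, E[XY]=17/5
Cov(X,Y) = E[XY] - E[X]E[Y] = 17/5 - 8/5*1/5 = 77/25

77/25


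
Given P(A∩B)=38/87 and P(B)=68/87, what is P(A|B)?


P(A|B) = P(A∩B)/P(B) = (76/174)/(136/174) = 76/136 = 19/34

19/34


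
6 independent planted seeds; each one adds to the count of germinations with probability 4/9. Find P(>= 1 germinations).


P(at least one) = 1 - P(none)
P(none) = (1 - 4/9)^6 = (5/9)^6 = 15625/531441
P(at least one) = 1 - 15625/531441 = 515816/531441

515816/531441


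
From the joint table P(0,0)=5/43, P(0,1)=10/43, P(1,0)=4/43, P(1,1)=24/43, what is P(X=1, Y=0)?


Read from table: P(X=1, Y=0) = 4/43

4/43


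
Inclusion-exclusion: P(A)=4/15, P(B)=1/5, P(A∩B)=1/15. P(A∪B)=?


P(A∪B) = P(A) + P(B) - P(A∩B)
= 4/15 + 1/5 - 1/15 = 2/5

2/5


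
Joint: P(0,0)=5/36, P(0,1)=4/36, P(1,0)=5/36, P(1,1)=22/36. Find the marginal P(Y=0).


P(Y=0) = P(0,0)+P(1,0) = 5/36 + 5/36 = 10/36 = 5/18

5/18


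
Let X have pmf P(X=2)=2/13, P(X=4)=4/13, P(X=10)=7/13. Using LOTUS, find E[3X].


E[3X] = sum(g(x)*P(x))
= 6*2/13 + 12*4/13 + 30*7/13
= 270/13

270/13


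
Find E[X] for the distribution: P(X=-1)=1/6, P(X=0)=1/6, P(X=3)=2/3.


E[X] = sum(x * P(x))
= -1*1/6 + 0*1/6 + 3*2/3
= 11/6

11/6


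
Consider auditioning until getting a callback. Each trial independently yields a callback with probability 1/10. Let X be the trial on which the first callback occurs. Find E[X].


For geometric (trials until first success), E[X] = 1/p = 1/(1/10) = 10

10


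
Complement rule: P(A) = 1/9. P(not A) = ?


P(A') = 1 - P(A) = 1 - 1/9 = 8/9

8/9


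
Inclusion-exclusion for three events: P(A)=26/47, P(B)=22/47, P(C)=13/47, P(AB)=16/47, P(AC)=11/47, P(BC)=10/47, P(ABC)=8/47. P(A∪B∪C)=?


P(A∪B∪C) = P(A)+P(B)+P(C) - P(AB)-P(AC)-P(BC) + P(ABC)
= 26/47+22/47+13/47 - 16/47-11/47-10/47 + 8/47
= 32/47

32/47


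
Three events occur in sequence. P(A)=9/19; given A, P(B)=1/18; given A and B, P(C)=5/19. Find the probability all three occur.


P(A∩B∩C) = P(A) * P(B|A) * P(C|A∩B)
= 9/19 * 1/18 * 5/19
= 1/38 * 5/19 = 5/722

5/722


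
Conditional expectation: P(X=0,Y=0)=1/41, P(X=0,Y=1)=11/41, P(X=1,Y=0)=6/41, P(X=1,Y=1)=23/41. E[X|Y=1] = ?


P(Y=1) = 34/41
E[X|Y=1] = (0*11 + 1*23)/34 = 23/34

23/34


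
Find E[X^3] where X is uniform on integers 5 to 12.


E[X^3] = (1/8) * sum(x^3 for x=5..12)
= 5984/8 = 748

748


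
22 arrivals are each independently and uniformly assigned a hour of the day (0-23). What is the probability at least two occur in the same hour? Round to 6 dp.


P(all different) = prod((24-i)/24 for i=0..21) = 0.000000
P(at least one match) = 1 - 0.000000 = 1.000000

1.000000


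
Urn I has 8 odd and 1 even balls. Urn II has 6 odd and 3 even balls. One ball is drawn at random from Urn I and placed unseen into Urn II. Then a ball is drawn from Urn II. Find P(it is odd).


P(transfer odd) = 8/9; P(transfer even) = 1/9
If odd transferred: Urn II has 7 odd of 10, so P(odd|odd moved) = 7/10
If even transferred: Urn II has 6 odd of 10, so P(odd|even moved) = 3/5
By total probability: P(odd) = 8/9*7/10 + 1/9*3/5 = 31/45

31/45


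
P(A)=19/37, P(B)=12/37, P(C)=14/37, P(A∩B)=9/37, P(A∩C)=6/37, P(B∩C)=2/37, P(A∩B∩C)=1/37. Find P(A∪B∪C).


P(A∪B∪C) = P(A)+P(B)+P(C) - P(AB)-P(AC)-P(BC) + P(ABC)
= 19/37+12/37+14/37 - 9/37-6/37-2/37 + 1/37
= 29/37

29/37


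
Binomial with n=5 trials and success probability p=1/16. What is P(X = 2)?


P(X=2) = C(5,2) * p^2 * (1-p)^3
= 10 * 1/256 * 3375/4096
= 16875/524288

16875/524288


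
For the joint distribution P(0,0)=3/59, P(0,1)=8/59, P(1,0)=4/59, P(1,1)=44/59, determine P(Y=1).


P(Y=1) = P(0,1)+P(1,1) = 8/59 + 44/59 = 52/59

52/59


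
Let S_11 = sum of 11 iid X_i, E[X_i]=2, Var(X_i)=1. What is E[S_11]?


E[S_n] = n*E[X_1] = 11*2 = 22

22


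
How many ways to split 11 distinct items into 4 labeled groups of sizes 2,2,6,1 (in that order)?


11! = 39916800
Denominator: 2!=2 * 2!=2 * 6!=720 * 1!=1
Coefficient = 39916800 / 2880 = 13860

13860


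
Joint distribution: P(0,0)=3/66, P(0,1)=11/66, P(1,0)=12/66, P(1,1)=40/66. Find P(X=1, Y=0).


Read from table: P(X=1, Y=0) = 12/66 = 2/11

2/11


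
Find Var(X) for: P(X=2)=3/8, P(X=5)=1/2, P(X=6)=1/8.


E[X] = 4, E[X^2] = 37/2
Var(X) = E[X^2] - (E[X])^2 = 37/2 - (4)^2 = 5/2

5/2


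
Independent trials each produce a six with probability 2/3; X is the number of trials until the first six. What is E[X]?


For geometric (trials until first success), E[X] = 1/p = 1/(2/3) = 3/2

3/2


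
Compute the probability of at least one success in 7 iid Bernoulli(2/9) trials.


P(at least one) = 1 - P(none)
P(none) = (1 - 2/9)^7 = (7/9)^7 = 823543/4782969
P(at least one) = 1 - 823543/4782969 = 3959426/4782969

3959426/4782969


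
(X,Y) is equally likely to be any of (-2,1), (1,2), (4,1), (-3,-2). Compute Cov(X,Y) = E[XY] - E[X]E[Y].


E[X]=0, E[Y]=1/2, E[XY]=5/2
Cov(X,Y) = E[XY] - E[X]E[Y] = 5/2 - 0*1/2 = 5/2

5/2


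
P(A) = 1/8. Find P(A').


P(A') = 1 - P(A) = 1 - 1/8 = 7/8

7/8


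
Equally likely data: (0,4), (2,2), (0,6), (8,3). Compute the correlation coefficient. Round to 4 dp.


Cov(X,Y) = -2.3750, Var(X) = 10.7500, Var(Y) = 2.1875
rho = Cov/(sqrt(VarX)*sqrt(VarY)) = -0.4898

-0.4898


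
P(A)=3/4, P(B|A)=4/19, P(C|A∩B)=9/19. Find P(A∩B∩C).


P(A∩B∩C) = P(A) * P(B|A) * P(C|A∩B)
= 3/4 * 4/19 * 9/19
= 3/19 * 9/19 = 27/361

27/361


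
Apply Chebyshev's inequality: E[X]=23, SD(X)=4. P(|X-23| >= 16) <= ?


k = 16/4 = 4
Chebyshev: P(|X-mu| >= k*sigma) <= 1/k^2 = 1/4^2 = 1/16

1/16


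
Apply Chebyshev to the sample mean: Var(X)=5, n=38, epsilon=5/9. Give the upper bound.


Var(Xbar) = Var(X)/n = 5/38
Chebyshev: P(|Xbar-mu| >= 5/9) <= Var(Xbar)/(5/9)^2 = (5/38)/(25/81) = 81/190

81/190


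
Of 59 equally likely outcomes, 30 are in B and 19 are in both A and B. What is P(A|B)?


P(A|B) = P(A∩B)/P(B) = (19/59)/(30/59) = 19/30

19/30


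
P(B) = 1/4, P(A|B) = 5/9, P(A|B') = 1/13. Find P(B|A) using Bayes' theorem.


P(A) = P(A|B)P(B) + P(A|B')P(B') = 5/9*1/4 + 1/13*3/4 = 23/117
P(B|A) = P(A|B)P(B)/P(A) = (5/36)/(23/117) = 65/92

65/92


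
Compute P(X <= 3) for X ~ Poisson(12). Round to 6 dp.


P(X<=3) = e^(-12)*12^0/0! + e^(-12)*12^1/1! + e^(-12)*12^2/2! + e^(-12)*12^3/3!
≈ 0.0000061442 + 0.0000737305 + 0.0004423833 + 0.0017695332
= 0.0022917912
≈ 0.002292

0.002292


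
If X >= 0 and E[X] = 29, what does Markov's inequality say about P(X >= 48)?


Markov: P(X >= a) <= E[X]/a
P(X >= 48) <= 29/48

29/48


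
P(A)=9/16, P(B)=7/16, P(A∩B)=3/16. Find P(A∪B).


P(A∪B) = P(A) + P(B) - P(A∩B)
= 9/16 + 7/16 - 3/16 = 13/16

13/16


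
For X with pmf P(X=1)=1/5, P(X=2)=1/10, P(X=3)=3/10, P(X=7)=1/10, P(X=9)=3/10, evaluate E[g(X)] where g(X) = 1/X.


E[1/X] = sum(g(x)*P(x))
= 1*1/5 + 1/2*1/10 + 1/3*3/10 + 1/7*1/10 + 1/9*3/10
= 167/420

167/420


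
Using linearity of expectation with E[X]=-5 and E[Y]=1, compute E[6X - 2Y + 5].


E[6X - 2Y + 5] = 6*E[X] - 2*E[Y] + 5
= (6)*(-5) + (-2)*(1) + (5)
= -30 - 2 + 5 = -27

-27


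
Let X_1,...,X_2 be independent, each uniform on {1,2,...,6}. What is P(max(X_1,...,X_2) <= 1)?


P(max <= 1) = P(all X_i <= 1) = (P(X_1 <= 1))^2
= (1/6)^2 = 1/36

1/36


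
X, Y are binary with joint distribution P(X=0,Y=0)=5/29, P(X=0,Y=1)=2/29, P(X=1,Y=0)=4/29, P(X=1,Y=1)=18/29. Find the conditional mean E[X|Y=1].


P(Y=1) = 20/29
E[X|Y=1] = (0*2 + 1*18)/20 = 18/20 = 9/10

9/10


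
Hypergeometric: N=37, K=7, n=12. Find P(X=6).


P(X=6) = C(7,6)*C(30,6) / C(37,12)
= 7*593775 / 1852482996
= 4156425/1852482996 = 175/77996

175/77996


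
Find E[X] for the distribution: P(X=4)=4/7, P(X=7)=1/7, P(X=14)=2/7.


E[X] = sum(x * P(x))
= 4*4/7 + 7*1/7 + 14*2/7
= 51/7

51/7


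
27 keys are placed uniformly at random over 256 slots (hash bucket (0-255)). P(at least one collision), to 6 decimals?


P(all different) = prod((256-i)/256 for i=0..26) = 0.241469
P(at least one match) = 1 - 0.241469 = 0.758531

0.758531


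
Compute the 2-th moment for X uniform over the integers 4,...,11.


E[X^2] = (1/8) * sum(x^2 for x=4..11)
= 492/8 = 123/2

123/2


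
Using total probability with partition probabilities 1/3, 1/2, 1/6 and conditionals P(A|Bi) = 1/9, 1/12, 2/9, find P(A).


P(A) = P(A|B1)P(B1) + P(A|B2)P(B2) + P(A|B3)P(B3)
= 1/9*1/3 + 1/12*1/2 + 2/9*1/6
= 1/27 + 1/24 + 1/27 = 25/216

25/216


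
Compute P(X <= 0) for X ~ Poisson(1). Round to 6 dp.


P(X<=0) = e^(-1)*1^0/0!
≈ 0.3678794412
≈ 0.367879

0.367879


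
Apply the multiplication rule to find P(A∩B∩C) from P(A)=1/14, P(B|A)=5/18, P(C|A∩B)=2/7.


P(A∩B∩C) = P(A) * P(B|A) * P(C|A∩B)
= 1/14 * 5/18 * 2/7
= 5/252 * 2/7 = 5/882

5/882


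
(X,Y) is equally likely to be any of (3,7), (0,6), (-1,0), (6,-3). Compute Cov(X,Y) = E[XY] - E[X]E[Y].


E[X]=2, E[Y]=5/2, E[XY]=3/4
Cov(X,Y) = E[XY] - E[X]E[Y] = 3/4 - 2*5/2 = -17/4

-17/4


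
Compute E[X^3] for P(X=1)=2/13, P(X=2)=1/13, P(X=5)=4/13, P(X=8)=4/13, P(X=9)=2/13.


E[X^3] = sum(g(x)*P(x))
= 1*2/13 + 8*1/13 + 125*4/13 + 512*4/13 + 729*2/13
= 4016/13

4016/13


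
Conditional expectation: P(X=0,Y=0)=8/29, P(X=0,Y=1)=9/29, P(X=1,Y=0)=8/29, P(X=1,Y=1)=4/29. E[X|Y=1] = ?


P(Y=1) = 13/29
E[X|Y=1] = (0*9 + 1*4)/13 = 4/13

4/13


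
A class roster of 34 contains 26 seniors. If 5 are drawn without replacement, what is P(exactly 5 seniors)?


P(X=5) = C(26,5)*C(8,0) / C(34,5)
= 65780*1 / 278256
= 65780/278256 = 1495/6324

1495/6324


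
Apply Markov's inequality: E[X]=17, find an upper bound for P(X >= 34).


Markov: P(X >= a) <= E[X]/a
P(X >= 34) <= 17/34 = 1/2

1/2


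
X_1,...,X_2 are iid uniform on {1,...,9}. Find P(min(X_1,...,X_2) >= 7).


P(min >= 7) = P(all X_i >= 7) = (P(X_1 >= 7))^2
= (3/9)^2 = (1/3)^2 = 1/9

1/9


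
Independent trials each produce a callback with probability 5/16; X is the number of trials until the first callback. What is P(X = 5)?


P(X=5) = (1-p)^4 * p = (11/16)^4 * 5/16
= 14641/65536 * 5/16 = 73205/1048576

73205/1048576


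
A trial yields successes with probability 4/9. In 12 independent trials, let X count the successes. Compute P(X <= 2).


P(X<=2) = P(X=0) + P(X=1) + P(X=2)
= 244140625/282429536481 + 781250000/94143178827 + 3437500000/94143178827
= 12900390625/282429536481

12900390625/282429536481


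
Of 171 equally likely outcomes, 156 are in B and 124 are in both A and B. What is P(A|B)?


P(A|B) = P(A∩B)/P(B) = (124/171)/(156/171) = 124/156 = 31/39

31/39


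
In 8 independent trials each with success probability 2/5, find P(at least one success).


P(at least one) = 1 - P(none)
P(none) = (1 - 2/5)^8 = (3/5)^8 = 6561/390625
P(at least one) = 1 - 6561/390625 = 384064/390625

384064/390625


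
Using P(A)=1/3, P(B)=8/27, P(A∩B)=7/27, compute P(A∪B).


P(A∪B) = P(A) + P(B) - P(A∩B)
= 1/3 + 8/27 - 7/27 = 10/27

10/27


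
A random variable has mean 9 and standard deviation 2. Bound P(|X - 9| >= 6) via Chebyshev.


k = 6/2 = 3
Chebyshev: P(|X-mu| >= k*sigma) <= 1/k^2 = 1/3^2 = 1/9

1/9


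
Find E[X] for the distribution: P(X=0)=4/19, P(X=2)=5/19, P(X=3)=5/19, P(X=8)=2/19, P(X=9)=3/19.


E[X] = sum(x * P(x))
= 0*4/19 + 2*5/19 + 3*5/19 + 8*2/19 + 9*3/19
= 68/19

68/19


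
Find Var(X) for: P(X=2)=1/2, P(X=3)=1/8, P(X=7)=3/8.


E[X] = 4, E[X^2] = 43/2
Var(X) = E[X^2] - (E[X])^2 = 43/2 - (4)^2 = 11/2

11/2


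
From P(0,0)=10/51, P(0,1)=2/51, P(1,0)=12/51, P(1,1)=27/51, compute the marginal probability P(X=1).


P(X=1) = P(1,0)+P(1,1) = 12/51 + 27/51 = 39/51 = 13/17

13/17


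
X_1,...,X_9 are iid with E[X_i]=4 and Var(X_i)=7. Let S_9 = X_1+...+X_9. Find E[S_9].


E[S_n] = n*E[X_1] = 9*4 = 36

36


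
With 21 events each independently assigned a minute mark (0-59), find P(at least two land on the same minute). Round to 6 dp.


P(all different) = prod((60-i)/60 for i=0..20) = 0.018596
P(at least one match) = 1 - 0.018596 = 0.981404

0.981404


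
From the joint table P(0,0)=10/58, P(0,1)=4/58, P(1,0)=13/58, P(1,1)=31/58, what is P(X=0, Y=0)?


Read from table: P(X=0, Y=0) = 10/58 = 5/29

5/29


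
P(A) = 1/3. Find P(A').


P(A') = 1 - P(A) = 1 - 1/3 = 2/3

2/3


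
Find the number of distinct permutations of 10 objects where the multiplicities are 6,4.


10! = 3628800
Denominator: 6!=720 * 4!=24
Coefficient = 3628800 / 17280 = 210

210


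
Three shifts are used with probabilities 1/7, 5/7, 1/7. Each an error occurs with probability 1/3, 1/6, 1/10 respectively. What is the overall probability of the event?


P(A) = P(A|B1)P(B1) + P(A|B2)P(B2) + P(A|B3)P(B3)
= 1/3*1/7 + 1/6*5/7 + 1/10*1/7
= 1/21 + 5/42 + 1/70 = 19/105

19/105


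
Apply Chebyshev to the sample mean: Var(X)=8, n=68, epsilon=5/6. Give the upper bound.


Var(Xbar) = Var(X)/n = 8/68
Chebyshev: P(|Xbar-mu| >= 5/6) <= Var(Xbar)/(5/6)^2 = (2/17)/(25/36) = 72/425

72/425


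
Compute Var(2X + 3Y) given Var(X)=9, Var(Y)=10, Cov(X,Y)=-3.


Var(2X + 3Y) = 2^2*Var(X) + 3^2*Var(Y) + 2*2*3*Cov(X,Y)
= 4*9 + 9*10 + 12*(-3)
= 36 + 90 - 36 = 90

90


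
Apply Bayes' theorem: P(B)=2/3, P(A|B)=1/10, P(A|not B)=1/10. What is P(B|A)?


P(A) = P(A|B)P(B) + P(A|B')P(B') = 1/10*2/3 + 1/10*1/3 = 1/10
P(B|A) = P(A|B)P(B)/P(A) = (1/15)/(1/10) = 2/3

2/3


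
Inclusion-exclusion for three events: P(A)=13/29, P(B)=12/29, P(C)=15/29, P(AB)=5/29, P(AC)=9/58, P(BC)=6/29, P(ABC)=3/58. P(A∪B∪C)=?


P(A∪B∪C) = P(A)+P(B)+P(C) - P(AB)-P(AC)-P(BC) + P(ABC)
= 13/29+12/29+15/29 - 5/29-9/58-6/29 + 3/58
= 26/29

26/29


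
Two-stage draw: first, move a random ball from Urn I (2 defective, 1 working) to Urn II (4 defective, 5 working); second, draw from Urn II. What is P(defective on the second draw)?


P(transfer defective) = 2/3; P(transfer working) = 1/3
If defective transferred: Urn II has 5 defective of 10, so P(defective|defective moved) = 1/2
If working transferred: Urn II has 4 defective of 10, so P(defective|working moved) = 2/5
By total probability: P(defective) = 2/3*1/2 + 1/3*2/5 = 7/15

7/15


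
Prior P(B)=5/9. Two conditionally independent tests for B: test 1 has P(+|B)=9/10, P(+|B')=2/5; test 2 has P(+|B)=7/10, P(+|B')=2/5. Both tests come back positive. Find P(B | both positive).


After test 1: P(+) = 9/10*5/9 + 2/5*4/9 = 61/90
P(B|+) = (1/2)/(61/90) = 45/61
After test 2 (use post1 as new prior): P(+) = 7/10*45/61 + 2/5*16/61 = 379/610
P(B|+,+) = (63/122)/(379/610) = 315/379

315/379


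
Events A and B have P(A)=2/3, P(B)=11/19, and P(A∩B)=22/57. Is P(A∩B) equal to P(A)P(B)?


P(A)*P(B) = 2/3*11/19 = 22/57
P(A∩B) = 22/57, which equals P(A)P(B), so independent

Yes, A and B are independent


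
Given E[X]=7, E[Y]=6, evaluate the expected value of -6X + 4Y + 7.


E[-6X + 4Y + 7] = -6*E[X] + 4*E[Y] + 7
= (-6)*(7) + (4)*(6) + (7)
= -42 + 24 + 7 = -11

-11


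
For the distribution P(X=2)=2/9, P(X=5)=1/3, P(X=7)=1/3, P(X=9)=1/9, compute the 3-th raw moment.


E[X^3] = sum(x^3 * P(x))
= 8*2/9 + 125*1/3 + 343*1/3 + 729*1/9
= 2149/9

2149/9


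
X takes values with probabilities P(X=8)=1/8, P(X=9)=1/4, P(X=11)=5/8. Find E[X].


E[X] = sum(x * P(x))
= 8*1/8 + 9*1/4 + 11*5/8
= 81/8

81/8


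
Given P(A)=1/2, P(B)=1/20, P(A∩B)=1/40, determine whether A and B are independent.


P(A)*P(B) = 1/2*1/20 = 1/40
P(A∩B) = 1/40, which equals P(A)P(B), so independent

Yes, A and B are independent


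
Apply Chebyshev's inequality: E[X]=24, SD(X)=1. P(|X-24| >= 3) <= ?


k = 3/1 = 3
Chebyshev: P(|X-mu| >= k*sigma) <= 1/k^2 = 1/3^2 = 1/9

1/9


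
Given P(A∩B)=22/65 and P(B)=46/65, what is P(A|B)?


P(A|B) = P(A∩B)/P(B) = (66/195)/(138/195) = 66/138 = 11/23

11/23


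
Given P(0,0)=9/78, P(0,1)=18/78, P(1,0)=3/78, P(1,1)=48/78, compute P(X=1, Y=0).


Read from table: P(X=1, Y=0) = 3/78 = 1/26

1/26


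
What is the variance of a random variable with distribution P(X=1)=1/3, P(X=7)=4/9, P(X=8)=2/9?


E[X] = 47/9, E[X^2] = 109/3
Var(X) = E[X^2] - (E[X])^2 = 109/3 - (47/9)^2 = 734/81

734/81


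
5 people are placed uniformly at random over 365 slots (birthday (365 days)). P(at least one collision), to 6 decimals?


P(all different) = prod((365-i)/365 for i=0..4) = 0.972864
P(at least one match) = 1 - 0.972864 = 0.027136

0.027136


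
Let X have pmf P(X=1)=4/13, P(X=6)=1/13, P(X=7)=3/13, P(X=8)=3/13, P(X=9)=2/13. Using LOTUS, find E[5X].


E[5X] = sum(g(x)*P(x))
= 5*4/13 + 30*1/13 + 35*3/13 + 40*3/13 + 45*2/13
= 365/13

365/13


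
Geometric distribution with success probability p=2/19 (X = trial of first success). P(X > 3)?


P(X > 3) = P(first 3 trials all fail) = (1-p)^3 = (17/19)^3 = 4913/6859

4913/6859


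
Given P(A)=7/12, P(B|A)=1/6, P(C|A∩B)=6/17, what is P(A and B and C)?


P(A∩B∩C) = P(A) * P(B|A) * P(C|A∩B)
= 7/12 * 1/6 * 6/17
= 7/72 * 6/17 = 7/204

7/204


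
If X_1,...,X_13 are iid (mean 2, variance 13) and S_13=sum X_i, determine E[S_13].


E[S_n] = n*E[X_1] = 13*2 = 26

26


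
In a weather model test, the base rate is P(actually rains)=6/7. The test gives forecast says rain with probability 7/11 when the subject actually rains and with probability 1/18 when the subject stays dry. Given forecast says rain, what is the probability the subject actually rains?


P(A) = P(A|B)P(B) + P(A|B')P(B') = 7/11*6/7 + 1/18*1/7 = 767/1386
P(B|A) = P(A|B)P(B)/P(A) = (6/11)/(767/1386) = 756/767

756/767


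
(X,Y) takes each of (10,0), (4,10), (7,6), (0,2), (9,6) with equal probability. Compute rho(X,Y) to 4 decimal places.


Cov(X,Y) = -1.6000, Var(X) = 13.2000, Var(Y) = 12.1600
rho = Cov/(sqrt(VarX)*sqrt(VarY)) = -0.1263

-0.1263


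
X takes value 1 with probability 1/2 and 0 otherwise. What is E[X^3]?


For Bernoulli: X in {0,1}
E[X^3] = 0^3*(1-1/2) + 1^3*1/2 = 1/2

1/2


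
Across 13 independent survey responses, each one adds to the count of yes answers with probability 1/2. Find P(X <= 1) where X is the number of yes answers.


P(X<=1) = P(X=0) + P(X=1)
= 1/8192 + 13/8192
= 7/4096

7/4096


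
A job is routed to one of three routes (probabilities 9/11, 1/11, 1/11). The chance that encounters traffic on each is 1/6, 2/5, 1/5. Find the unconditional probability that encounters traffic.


P(A) = P(A|B1)P(B1) + P(A|B2)P(B2) + P(A|B3)P(B3)
= 1/6*9/11 + 2/5*1/11 + 1/5*1/11
= 3/22 + 2/55 + 1/55 = 21/110

21/110


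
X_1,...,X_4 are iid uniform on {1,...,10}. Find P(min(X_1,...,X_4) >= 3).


P(min >= 3) = P(all X_i >= 3) = (P(X_1 >= 3))^4
= (8/10)^4 = (4/5)^4 = 256/625

256/625


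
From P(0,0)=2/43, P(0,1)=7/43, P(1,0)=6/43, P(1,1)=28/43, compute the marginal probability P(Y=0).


P(Y=0) = P(0,0)+P(1,0) = 2/43 + 6/43 = 8/43

8/43


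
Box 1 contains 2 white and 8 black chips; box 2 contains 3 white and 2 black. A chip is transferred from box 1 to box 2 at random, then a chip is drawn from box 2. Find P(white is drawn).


P(transfer white) = 2/10 = 1/5; P(transfer black) = 4/5
If white transferred: Urn II has 4 white of 6, so P(white|white moved) = 2/3
If black transferred: Urn II has 3 white of 6, so P(white|black moved) = 1/2
By total probability: P(white) = 1/5*2/3 + 4/5*1/2 = 8/15

8/15


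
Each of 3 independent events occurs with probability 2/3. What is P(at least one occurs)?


P(at least one) = 1 - P(none)
P(none) = (1 - 2/3)^3 = (1/3)^3 = 1/27
P(at least one) = 1 - 1/27 = 26/27

26/27


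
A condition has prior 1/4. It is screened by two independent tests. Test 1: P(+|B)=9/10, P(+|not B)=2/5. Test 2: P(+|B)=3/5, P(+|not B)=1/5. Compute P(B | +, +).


After test 1: P(+) = 9/10*1/4 + 2/5*3/4 = 21/40
P(B|+) = (9/40)/(21/40) = 3/7
After test 2 (use post1 as new prior): P(+) = 3/5*3/7 + 1/5*4/7 = 13/35
P(B|+,+) = (9/35)/(13/35) = 9/13

9/13


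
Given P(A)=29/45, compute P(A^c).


P(A') = 1 - P(A) = 1 - 29/45 = 16/45

16/45


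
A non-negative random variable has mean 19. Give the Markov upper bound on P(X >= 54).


Markov: P(X >= a) <= E[X]/a
P(X >= 54) <= 19/54

19/54


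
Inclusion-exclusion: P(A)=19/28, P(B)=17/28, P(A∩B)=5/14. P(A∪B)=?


P(A∪B) = P(A) + P(B) - P(A∩B)
= 19/28 + 17/28 - 5/14 = 13/14

13/14


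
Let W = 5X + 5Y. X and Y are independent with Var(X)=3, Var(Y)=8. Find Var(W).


Independence => Cov(X,Y)=0
Var(5X + 5Y) = 5^2*Var(X) + 5^2*Var(Y)
= 25*3 + 25*8 = 275

275


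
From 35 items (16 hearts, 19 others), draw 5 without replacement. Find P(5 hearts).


P(X=5) = C(16,5)*C(19,0) / C(35,5)
= 4368*1 / 324632
= 4368/324632 = 78/5797

78/5797


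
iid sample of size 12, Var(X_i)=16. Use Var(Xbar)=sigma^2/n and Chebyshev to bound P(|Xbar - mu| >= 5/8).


Var(Xbar) = Var(X)/n = 16/12
Chebyshev: P(|Xbar-mu| >= 5/8) <= Var(Xbar)/(5/8)^2 = (4/3)/(25/64) = 256/75
Bound exceeds 1, so trivial bound: 1

1


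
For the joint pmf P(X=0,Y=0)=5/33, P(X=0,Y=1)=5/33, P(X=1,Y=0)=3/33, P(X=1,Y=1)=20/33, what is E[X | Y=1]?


P(Y=1) = 25/33
E[X|Y=1] = (0*5 + 1*20)/25 = 20/25 = 4/5

4/5


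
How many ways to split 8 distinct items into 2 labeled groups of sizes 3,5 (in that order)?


8! = 40320
Denominator: 3!=6 * 5!=120
Coefficient = 40320 / 720 = 56

56


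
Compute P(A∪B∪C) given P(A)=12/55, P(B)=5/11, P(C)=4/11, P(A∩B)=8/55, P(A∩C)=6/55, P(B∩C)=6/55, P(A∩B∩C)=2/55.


P(A∪B∪C) = P(A)+P(B)+P(C) - P(AB)-P(AC)-P(BC) + P(ABC)
= 12/55+5/11+4/11 - 8/55-6/55-6/55 + 2/55
= 39/55

39/55


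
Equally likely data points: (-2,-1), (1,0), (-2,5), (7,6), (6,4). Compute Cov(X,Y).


E[X]=2, E[Y]=14/5, E[XY]=58/5
Cov(X,Y) = E[XY] - E[X]E[Y] = 58/5 - 2*14/5 = 6

6


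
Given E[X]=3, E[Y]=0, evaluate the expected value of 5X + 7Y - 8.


E[5X + 7Y - 8] = 5*E[X] + 7*E[Y] - 8
= (5)*(3) + (7)*(0) + (-8)
= 15 + 0 - 8 = 7

7


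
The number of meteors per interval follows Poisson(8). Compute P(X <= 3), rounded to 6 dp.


P(X<=3) = e^(-8)*8^0/0! + e^(-8)*8^1/1! + e^(-8)*8^2/2! + e^(-8)*8^3/3!
≈ 0.0003354626 + 0.0026837010 + 0.0107348041 + 0.0286261442
= 0.0423801119
≈ 0.042380

0.042380


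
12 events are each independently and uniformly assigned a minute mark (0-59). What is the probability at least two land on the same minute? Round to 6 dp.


P(all different) = prod((60-i)/60 for i=0..11) = 0.307929
P(at least one match) = 1 - 0.307929 = 0.692071

0.692071
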